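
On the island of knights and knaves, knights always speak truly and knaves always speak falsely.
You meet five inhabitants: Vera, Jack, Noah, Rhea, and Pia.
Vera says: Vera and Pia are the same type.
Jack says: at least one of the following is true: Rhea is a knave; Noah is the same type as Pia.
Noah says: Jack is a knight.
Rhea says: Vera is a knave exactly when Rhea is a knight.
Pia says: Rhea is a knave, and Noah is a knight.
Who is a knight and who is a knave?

Vera is a knave, Jack is a knight, Noah is a knight, Rhea is a knave, and Pia is a knight.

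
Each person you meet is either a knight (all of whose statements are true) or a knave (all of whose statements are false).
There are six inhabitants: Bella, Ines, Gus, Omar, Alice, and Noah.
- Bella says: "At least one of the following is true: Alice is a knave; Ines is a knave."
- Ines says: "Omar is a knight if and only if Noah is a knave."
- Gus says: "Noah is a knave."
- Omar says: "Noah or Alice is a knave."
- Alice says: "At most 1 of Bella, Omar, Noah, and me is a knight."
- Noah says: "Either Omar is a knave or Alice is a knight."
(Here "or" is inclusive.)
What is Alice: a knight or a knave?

Consistent assignments: {Bella=knight, Ines=knight, Gus=knight, Omar=knight, Alice=knave, Noah=knave}
In every consistent assignment, Alice is a knave.

Alice is a knave.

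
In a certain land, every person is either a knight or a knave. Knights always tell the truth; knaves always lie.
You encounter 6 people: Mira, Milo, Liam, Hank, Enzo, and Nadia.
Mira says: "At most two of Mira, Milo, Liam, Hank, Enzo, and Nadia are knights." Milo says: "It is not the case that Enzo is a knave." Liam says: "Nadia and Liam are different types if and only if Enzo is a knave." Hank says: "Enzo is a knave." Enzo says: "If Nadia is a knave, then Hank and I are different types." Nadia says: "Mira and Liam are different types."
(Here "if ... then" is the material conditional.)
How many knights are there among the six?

The unique consistent assignment is Mira=knave, Milo=knight, Liam=knight, Hank=knave, Enzo=knight, Nadia=knight.
That has 4 knights.

4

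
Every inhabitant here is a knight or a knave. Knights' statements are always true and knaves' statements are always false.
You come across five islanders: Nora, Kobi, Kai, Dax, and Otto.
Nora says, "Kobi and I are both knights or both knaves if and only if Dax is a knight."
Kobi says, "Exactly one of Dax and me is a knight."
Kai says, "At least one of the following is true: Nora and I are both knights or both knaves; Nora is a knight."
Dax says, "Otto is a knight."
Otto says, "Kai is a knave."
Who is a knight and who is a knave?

Nora (knight): "Kobi and I are both knights or both knaves if and only if Dax is a knight" — True. ✓
Since Kobi is a knave, "exactly one of Dax and me is a knight" needs to be false, which holds.
Since Kai is a knight, "at least one of the following is true: Nora and I are both knights or both knaves; Nora is a knight" needs to be True, which holds.
Dax is a knave, so "Otto is a knight" must be false — and it is.
Since Otto is a knave, "Kai is a knave" needs to be false, which holds.

Knights: Nora and Kai. Knaves: Kobi, Dax, and Otto.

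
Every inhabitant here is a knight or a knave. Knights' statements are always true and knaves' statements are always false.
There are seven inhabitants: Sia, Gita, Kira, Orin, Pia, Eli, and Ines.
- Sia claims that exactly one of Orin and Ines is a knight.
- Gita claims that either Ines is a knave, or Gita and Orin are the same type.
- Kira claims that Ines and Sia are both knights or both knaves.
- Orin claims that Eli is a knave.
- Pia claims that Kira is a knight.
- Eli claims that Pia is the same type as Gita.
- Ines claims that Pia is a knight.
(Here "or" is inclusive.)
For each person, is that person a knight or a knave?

Sia is a knight, and the claim "exactly one of Orin and Ines is a knight" is indeed true.
Gita is a knight, and the claim "either Ines is a knave, or Gita and Orin are the same type" is indeed true.
Kira is a knave, so "Ines and Sia are both knights or both knaves" must be False — and it is.
Orin is a knight, so "Eli is a knave" must be true — and it is.
Pia is a knave; "Kira is a knight" is False, as required.
Since Eli is a knave, "Pia is the same type as Gita" needs to be False, which holds.
Ines is a knave; "Pia is a knight" is False, as required.

Knights: Sia, Gita, and Orin. Knaves: Kira, Pia, Eli, and Ines.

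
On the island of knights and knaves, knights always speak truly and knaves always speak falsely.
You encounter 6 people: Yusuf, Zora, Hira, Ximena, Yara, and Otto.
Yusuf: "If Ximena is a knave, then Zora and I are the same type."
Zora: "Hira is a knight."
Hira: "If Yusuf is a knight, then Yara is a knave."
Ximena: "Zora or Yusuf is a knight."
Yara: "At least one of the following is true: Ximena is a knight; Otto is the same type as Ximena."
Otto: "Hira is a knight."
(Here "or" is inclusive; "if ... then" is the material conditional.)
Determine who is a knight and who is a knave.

Since Yusuf is a knight, "if Ximena is a knave, then Zora and I are the same type" needs to be True, which holds.
As a knave, Zora's statement "Hira is a knight" should be False; it is.
Since Hira is a knave, "if Yusuf is a knight, then Yara is a knave" needs to be False, which holds.
Ximena is a knight, and the claim "Zora or Yusuf is a knight" is indeed True.
As a knight, Yara's statement "at least one of the following is true: Ximena is a knight; Otto is the same type as Ximena" should be True; it is.
Otto is a knave, so "Hira is a knight" must be False — and it is.

Knights: Yusuf, Ximena, and Yara. Knaves: Zora, Hira, and Otto.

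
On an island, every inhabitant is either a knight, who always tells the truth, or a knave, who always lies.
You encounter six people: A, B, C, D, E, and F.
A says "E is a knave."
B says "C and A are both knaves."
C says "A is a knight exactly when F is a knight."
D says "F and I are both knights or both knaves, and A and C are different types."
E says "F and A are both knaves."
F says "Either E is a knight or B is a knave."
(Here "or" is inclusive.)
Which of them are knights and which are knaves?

A is a knight, B is a knave, C is a knight, D is a knave, E is a knave, and F is a knight.

A is a knight, and the claim "E is a knave" is indeed True.
B is a knave, and the claim "C and A are both knaves" is indeed False.
C is a knight, so "A is a knight exactly when F is a knight" must be True — and it is.
D is a knave, and the claim "F and I are both knights or both knaves, and A and C are different types" is indeed False.
E is a knave, so "F and A are both knaves" must be False — and it is.
F is a knight, and the claim "either E is a knight or B is a knave" is indeed True.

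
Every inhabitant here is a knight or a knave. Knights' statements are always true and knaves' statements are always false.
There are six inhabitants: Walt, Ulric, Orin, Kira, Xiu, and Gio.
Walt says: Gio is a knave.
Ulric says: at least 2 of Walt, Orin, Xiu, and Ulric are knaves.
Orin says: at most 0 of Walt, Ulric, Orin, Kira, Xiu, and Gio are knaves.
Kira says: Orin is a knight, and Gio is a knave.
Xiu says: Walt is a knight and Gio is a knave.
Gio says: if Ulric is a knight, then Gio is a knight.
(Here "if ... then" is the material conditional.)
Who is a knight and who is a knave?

Walt is a knave, Ulric is a knight, Orin is a knave, Kira is a knave, Xiu is a knave, and Gio is a knight.

Walt is a knave, and the claim "Gio is a knave" is indeed false.
Ulric is a knight, and the claim "at least 2 of Walt, Orin, Xiu, and Ulric are knaves" is indeed true.
Orin (knave): "at most 0 of Walt, Ulric, Orin, Kira, Xiu, and Gio are knaves" — false. ✓
Kira (knave): "Orin is a knight, and Gio is a knave" — false. ✓
Since Xiu is a knave, "Walt is a knight and Gio is a knave" needs to be false, which holds.
Gio is a knight, so "if Ulric is a knight, then Gio is a knight" must be true — and it is.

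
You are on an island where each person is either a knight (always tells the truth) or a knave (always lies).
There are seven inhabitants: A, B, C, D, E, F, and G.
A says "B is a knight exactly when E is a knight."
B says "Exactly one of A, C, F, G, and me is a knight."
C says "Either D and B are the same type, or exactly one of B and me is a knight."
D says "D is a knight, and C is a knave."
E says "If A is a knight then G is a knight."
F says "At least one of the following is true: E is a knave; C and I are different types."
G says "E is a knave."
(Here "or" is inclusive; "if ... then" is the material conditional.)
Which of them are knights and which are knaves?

A is a knave, so "B is a knight exactly when E is a knight" must be false — and it is.
As a knave, B's statement "exactly one of A, C, F, G, and me is a knight" should be false; it is.
C is a knave, and the claim "either D and B are the same type, or exactly one of B and me is a knight" is indeed false.
D (knight): "D is a knight, and C is a knave" — True. ✓
Since E is a knight, "if A is a knight then G is a knight" needs to be True, which holds.
F (knave): "at least one of the following is true: E is a knave; C and I are different types" — false. ✓
G is a knave, so "E is a knave" must be false — and it is.

A is a knave, B is a knave, C is a knave, D is a knight, E is a knight, F is a knave, and G is a knave.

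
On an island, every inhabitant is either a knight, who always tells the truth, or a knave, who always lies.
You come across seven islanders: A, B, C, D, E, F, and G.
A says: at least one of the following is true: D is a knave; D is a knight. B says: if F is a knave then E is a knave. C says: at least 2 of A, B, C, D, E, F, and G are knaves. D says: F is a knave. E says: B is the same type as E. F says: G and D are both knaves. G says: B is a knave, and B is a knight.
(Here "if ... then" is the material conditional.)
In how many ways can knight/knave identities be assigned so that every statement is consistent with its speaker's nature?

3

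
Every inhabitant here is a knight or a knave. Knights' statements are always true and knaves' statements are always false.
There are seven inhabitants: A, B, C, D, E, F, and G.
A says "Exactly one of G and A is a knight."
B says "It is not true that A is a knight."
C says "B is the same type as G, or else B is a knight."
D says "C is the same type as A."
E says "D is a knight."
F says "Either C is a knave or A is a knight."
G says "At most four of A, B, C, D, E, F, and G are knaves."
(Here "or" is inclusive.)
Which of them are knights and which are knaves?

A (knave): "exactly one of G and A is a knight" — false. ✓
As a knight, B's statement "it is not true that A is a knight" should be True; it is.
C is a knight, and the claim "B is the same type as G, or else B is a knight" is indeed True.
Since D is a knave, "C is the same type as A" needs to be false, which holds.
E is a knave, and the claim "D is a knight" is indeed false.
F is a knave; "either C is a knave or A is a knight" is false, as required.
G is a knave, so "at most four of A, B, C, D, E, F, and G are knaves" must be false — and it is.

A is a knave, B is a knight, C is a knight, D is a knave, E is a knave, F is a knave, and G is a knave.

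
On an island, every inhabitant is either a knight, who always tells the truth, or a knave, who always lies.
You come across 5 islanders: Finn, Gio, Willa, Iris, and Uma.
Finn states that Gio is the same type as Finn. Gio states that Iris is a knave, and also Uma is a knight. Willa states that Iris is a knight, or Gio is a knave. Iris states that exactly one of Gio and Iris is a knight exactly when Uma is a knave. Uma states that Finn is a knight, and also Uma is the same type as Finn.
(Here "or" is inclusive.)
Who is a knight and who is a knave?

Knights: Finn, Gio, and Uma. Knaves: Willa and Iris.

Finn is a knight, so "Gio is the same type as Finn" must be true — and it is.
Gio is a knight, so "Iris is a knave, and also Uma is a knight" must be true — and it is.
Willa is a knave, and the claim "Iris is a knight, or Gio is a knave" is indeed false.
Iris is a knave, so "exactly one of Gio and Iris is a knight exactly when Uma is a knave" must be false — and it is.
Uma is a knight, and the claim "Finn is a knight, and also Uma is the same type as Finn" is indeed true.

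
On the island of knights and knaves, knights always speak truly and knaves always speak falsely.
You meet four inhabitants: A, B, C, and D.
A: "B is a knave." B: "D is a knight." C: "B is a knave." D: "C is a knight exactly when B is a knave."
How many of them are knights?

2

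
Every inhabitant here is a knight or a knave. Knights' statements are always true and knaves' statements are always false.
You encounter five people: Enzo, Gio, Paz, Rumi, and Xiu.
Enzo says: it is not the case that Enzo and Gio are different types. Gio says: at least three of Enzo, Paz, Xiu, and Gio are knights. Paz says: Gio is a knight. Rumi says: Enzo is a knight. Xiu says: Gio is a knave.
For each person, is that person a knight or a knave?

Enzo is a knight, Gio is a knight, Paz is a knight, Rumi is a knight, and Xiu is a knave.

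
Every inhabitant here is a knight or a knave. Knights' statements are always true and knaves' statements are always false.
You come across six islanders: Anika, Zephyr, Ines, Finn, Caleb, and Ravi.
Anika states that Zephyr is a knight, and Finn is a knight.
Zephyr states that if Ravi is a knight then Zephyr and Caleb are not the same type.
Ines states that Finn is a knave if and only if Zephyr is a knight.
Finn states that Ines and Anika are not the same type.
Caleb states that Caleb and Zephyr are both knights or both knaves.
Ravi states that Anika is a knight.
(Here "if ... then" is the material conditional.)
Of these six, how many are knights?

4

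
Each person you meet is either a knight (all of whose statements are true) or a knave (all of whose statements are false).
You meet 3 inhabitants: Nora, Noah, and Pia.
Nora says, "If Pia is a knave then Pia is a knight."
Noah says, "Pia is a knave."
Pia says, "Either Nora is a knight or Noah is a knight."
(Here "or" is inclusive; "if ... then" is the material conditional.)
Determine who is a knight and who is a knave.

Since Nora is a knight, "if Pia is a knave then Pia is a knight" needs to be true, which holds.
Since Noah is a knave, "Pia is a knave" needs to be False, which holds.
As a knight, Pia's statement "either Nora is a knight or Noah is a knight" should be true; it is.

Nora is a knight, Noah is a knave, and Pia is a knight.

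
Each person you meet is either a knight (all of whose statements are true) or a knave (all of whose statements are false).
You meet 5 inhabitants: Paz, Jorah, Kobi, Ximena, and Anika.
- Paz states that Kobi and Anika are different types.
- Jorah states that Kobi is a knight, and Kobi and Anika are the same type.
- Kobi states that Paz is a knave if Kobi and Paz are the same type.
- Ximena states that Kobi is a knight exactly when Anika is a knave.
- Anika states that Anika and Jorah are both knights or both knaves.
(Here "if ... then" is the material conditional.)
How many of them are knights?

3

The unique consistent assignment is Paz=knave, Jorah=knight, Kobi=knight, Ximena=knave, Anika=knight.
That has 3 knights.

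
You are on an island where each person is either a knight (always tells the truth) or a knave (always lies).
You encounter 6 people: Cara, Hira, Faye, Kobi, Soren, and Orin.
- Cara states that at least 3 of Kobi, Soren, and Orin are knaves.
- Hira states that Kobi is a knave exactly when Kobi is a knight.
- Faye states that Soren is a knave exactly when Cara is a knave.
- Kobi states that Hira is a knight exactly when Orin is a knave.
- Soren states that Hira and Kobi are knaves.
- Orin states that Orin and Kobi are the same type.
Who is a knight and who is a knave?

Knights: Faye, Kobi, and Orin. Knaves: Cara, Hira, and Soren.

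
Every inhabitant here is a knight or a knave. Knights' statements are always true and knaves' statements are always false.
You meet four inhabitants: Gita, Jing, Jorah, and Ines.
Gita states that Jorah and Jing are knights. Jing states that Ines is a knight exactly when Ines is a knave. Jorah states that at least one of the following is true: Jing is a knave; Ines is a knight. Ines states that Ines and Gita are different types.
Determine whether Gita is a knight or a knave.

Gita is a knave.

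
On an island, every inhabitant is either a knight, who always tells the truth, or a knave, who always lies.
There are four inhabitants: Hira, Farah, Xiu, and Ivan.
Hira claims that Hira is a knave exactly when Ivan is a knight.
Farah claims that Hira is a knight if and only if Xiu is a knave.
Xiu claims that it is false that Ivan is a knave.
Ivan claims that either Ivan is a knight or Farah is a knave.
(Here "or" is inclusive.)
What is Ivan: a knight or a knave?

Ivan is a knave.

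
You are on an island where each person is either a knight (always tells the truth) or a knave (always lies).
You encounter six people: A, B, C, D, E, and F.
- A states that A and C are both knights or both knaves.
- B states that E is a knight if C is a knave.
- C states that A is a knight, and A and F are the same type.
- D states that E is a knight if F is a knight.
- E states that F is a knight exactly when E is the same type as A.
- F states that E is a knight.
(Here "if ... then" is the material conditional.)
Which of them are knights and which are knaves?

Knights: A, B, C, D, E, and F. Knaves: none.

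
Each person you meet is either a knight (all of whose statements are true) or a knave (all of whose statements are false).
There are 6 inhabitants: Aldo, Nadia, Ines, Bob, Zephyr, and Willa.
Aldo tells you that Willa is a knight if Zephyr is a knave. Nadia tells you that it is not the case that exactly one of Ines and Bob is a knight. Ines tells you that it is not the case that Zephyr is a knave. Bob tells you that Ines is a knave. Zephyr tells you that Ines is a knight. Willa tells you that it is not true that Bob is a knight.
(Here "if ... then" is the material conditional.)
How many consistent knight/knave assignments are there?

2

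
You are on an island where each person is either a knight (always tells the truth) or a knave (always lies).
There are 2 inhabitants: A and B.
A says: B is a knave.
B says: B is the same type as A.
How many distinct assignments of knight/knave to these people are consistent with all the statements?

1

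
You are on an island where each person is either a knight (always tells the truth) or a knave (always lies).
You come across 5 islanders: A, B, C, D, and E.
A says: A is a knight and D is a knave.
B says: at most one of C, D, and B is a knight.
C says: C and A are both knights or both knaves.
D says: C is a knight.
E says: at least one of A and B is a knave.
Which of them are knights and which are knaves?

Suppose A is a knave. Then A's statement "A is a knight and D is a knave" would have to be false. Checking the 16 ways to assign the others, none is consistent with every speaker.
(For instance, with B=knight, C=knave, D=knave, E=knave, C's claim "C and A are both knights or both knaves" comes out true where it would need to be false.)
So A must be a knight, making "A is a knight and D is a knave" true. Taking A=knight, B=knight, C=knave, D=knave, E=knave, each remaining statement checks out:
  B (knight): "at most one of C, D, and B is a knight" — true. ✓
  C (knave): "C and A are both knights or both knaves" — false. ✓
  D (knave): "C is a knight" — false. ✓
  E (knave): "at least one of A and B is a knave" — false. ✓
This is the unique consistent assignment.

A is a knight, B is a knight, C is a knave, D is a knave, and E is a knave.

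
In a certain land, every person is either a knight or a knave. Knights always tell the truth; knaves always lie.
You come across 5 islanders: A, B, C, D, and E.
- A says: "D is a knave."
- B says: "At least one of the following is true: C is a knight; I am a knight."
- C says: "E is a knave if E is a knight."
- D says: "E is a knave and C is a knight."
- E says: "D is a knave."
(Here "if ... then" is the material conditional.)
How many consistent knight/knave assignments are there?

3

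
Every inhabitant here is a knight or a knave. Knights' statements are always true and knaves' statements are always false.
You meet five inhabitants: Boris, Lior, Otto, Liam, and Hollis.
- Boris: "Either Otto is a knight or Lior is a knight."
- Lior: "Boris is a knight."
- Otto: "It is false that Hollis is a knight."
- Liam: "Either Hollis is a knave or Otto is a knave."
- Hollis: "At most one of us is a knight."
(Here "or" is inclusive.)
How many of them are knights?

4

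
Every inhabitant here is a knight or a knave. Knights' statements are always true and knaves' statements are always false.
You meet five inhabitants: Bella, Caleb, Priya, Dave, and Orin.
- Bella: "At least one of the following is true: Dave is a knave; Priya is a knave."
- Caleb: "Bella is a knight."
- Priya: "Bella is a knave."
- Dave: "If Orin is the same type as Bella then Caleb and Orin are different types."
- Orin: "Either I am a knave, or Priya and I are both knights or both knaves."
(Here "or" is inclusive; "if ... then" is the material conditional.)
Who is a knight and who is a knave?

Bella is a knave, Caleb is a knave, Priya is a knight, Dave is a knight, and Orin is a knight.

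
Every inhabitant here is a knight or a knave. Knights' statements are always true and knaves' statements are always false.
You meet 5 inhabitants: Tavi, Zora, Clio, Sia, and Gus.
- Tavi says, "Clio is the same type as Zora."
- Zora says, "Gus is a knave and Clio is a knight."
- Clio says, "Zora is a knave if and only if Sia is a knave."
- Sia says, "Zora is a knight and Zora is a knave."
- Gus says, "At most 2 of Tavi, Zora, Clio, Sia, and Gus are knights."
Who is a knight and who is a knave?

Tavi is a knave, and the claim "Clio is the same type as Zora" is indeed False.
Zora (knave): "Gus is a knave and Clio is a knight" — False. ✓
Clio is a knight, so "Zora is a knave if and only if Sia is a knave" must be True — and it is.
Sia is a knave, and the claim "Zora is a knight and Zora is a knave" is indeed False.
Gus is a knight, and the claim "at most 2 of Tavi, Zora, Clio, Sia, and Gus are knights" is indeed True.

Knights: Clio and Gus. Knaves: Tavi, Zora, and Sia.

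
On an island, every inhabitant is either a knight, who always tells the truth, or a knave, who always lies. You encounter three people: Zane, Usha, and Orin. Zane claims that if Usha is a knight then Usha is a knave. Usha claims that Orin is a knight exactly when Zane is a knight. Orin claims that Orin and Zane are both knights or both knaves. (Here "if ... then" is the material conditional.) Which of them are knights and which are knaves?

Zane is a knight, Usha is a knave, and Orin is a knave.

Zane is a knight; "if Usha is a knight then Usha is a knave" is true, as required.
As a knave, Usha's statement "Orin is a knight exactly when Zane is a knight" should be False; it is.
As a knave, Orin's statement "Orin and Zane are both knights or both knaves" should be False; it is.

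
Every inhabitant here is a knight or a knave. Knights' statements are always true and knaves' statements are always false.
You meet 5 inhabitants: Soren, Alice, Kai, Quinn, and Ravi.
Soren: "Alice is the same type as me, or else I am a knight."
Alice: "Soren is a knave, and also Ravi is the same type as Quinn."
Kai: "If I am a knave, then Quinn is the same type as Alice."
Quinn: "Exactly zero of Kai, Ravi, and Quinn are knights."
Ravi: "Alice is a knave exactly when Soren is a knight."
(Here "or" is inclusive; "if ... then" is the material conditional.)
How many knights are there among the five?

The unique consistent assignment is Soren=knight, Alice=knave, Kai=knight, Quinn=knave, Ravi=knight.
That has 3 knights.

3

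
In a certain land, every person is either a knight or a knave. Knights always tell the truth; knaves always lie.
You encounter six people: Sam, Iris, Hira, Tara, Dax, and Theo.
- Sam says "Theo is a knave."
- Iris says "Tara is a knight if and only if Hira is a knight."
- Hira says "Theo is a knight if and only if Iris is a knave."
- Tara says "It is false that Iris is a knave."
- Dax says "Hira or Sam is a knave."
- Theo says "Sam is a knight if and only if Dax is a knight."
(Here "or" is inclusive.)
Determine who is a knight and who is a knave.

Since Sam is a knight, "Theo is a knave" needs to be True, which holds.
As a knight, Iris's statement "Tara is a knight if and only if Hira is a knight" should be True; it is.
Hira (knight): "Theo is a knight if and only if Iris is a knave" — True. ✓
Tara (knight): "it is false that Iris is a knave" — True. ✓
Since Dax is a knave, "Hira or Sam is a knave" needs to be False, which holds.
Since Theo is a knave, "Sam is a knight if and only if Dax is a knight" needs to be False, which holds.

Sam is a knight, Iris is a knight, Hira is a knight, Tara is a knight, Dax is a knave, and Theo is a knave.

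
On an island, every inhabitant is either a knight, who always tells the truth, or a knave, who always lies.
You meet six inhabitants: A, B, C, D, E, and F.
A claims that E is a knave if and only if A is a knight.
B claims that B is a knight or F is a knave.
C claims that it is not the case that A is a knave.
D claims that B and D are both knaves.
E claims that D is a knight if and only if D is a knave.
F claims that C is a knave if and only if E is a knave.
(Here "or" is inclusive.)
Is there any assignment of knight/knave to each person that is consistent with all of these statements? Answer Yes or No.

One consistent assignment: A=knight, B=knight, C=knight, D=knave, E=knave, F=knave.

Yes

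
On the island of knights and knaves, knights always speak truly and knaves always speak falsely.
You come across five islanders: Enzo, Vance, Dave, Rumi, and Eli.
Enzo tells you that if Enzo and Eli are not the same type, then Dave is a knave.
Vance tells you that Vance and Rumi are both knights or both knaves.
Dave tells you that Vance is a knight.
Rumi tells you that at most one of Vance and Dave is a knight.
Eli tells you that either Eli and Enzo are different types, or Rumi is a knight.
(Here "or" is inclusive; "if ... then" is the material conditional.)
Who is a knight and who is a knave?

Suppose Enzo is a knave. Then Enzo's statement "if Enzo and Eli are not the same type, then Dave is a knave" would have to be false. Checking the 16 ways to assign the others, none is consistent with every speaker.
(For instance, with Vance=knave, Dave=knave, Rumi=knight, Eli=knight, Enzo's claim "if Enzo and Eli are not the same type, then Dave is a knave" comes out true where it would need to be false.)
So Enzo must be a knight, making "if Enzo and Eli are not the same type, then Dave is a knave" true. Taking Enzo=knight, Vance=knave, Dave=knave, Rumi=knight, Eli=knight, each remaining statement checks out:
  Vance (knave): "Vance and Rumi are both knights or both knaves" — false. ✓
  Dave (knave): "Vance is a knight" — false. ✓
  Rumi (knight): "at most one of Vance and Dave is a knight" — true. ✓
  Eli (knight): "either Eli and Enzo are different types, or Rumi is a knight" — true. ✓
This is the unique consistent assignment.

Knights: Enzo, Rumi, and Eli. Knaves: Vance and Dave.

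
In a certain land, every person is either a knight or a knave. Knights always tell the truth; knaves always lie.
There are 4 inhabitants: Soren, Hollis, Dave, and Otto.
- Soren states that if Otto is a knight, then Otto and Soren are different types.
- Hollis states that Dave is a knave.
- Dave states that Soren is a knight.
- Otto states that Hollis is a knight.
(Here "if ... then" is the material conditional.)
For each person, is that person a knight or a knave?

Soren is a knight; "if Otto is a knight, then Otto and Soren are different types" is True, as required.
As a knave, Hollis's statement "Dave is a knave" should be False; it is.
Dave is a knight, so "Soren is a knight" must be True — and it is.
Otto is a knave, and the claim "Hollis is a knight" is indeed False.

Knights: Soren and Dave. Knaves: Hollis and Otto.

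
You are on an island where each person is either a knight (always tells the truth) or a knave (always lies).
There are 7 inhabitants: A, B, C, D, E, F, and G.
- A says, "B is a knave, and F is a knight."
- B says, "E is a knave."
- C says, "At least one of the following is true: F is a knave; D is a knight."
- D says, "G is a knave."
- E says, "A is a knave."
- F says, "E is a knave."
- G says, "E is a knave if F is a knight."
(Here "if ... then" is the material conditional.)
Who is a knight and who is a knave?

As a knave, A's statement "B is a knave, and F is a knight" should be False; it is.
B is a knave, and the claim "E is a knave" is indeed False.
C is a knight; "at least one of the following is true: F is a knave; D is a knight" is true, as required.
D is a knave; "G is a knave" is False, as required.
E is a knight, and the claim "A is a knave" is indeed true.
F is a knave, so "E is a knave" must be False — and it is.
G is a knight, so "E is a knave if F is a knight" must be true — and it is.

A is a knave, B is a knave, C is a knight, D is a knave, E is a knight, F is a knave, and G is a knight.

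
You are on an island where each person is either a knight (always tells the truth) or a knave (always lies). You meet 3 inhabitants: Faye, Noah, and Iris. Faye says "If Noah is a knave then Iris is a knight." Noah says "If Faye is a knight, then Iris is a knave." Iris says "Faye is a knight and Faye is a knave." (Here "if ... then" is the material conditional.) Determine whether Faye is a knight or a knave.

Faye is a knight.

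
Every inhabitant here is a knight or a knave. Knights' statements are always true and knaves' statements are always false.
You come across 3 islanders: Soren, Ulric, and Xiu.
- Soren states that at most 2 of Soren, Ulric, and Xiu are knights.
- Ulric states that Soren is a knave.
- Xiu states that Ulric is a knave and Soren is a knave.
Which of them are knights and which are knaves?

Soren is a knight; "at most 2 of Soren, Ulric, and Xiu are knights" is true, as required.
Ulric is a knave, and the claim "Soren is a knave" is indeed false.
Xiu (knave): "Ulric is a knave and Soren is a knave" — false. ✓

Knights: Soren. Knaves: Ulric and Xiu.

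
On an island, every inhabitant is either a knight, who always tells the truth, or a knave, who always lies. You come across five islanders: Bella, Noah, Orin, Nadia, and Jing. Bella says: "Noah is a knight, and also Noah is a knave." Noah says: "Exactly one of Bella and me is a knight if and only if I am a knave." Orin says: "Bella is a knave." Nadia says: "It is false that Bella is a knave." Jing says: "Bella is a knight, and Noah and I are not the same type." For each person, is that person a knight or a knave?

Bella is a knave, Noah is a knave, Orin is a knight, Nadia is a knave, and Jing is a knave.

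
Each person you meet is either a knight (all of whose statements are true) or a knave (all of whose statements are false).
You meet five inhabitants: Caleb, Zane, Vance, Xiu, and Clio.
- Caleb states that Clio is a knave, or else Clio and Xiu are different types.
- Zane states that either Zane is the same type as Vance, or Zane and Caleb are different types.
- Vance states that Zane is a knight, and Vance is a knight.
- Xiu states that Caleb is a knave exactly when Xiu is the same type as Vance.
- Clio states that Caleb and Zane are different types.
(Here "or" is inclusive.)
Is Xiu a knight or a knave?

Xiu is a knight.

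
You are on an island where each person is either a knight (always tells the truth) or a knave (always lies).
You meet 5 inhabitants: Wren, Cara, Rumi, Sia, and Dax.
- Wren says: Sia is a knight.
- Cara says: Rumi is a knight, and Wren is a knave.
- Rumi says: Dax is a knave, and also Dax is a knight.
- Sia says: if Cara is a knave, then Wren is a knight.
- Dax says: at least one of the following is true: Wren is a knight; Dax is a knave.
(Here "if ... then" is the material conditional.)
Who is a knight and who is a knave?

As a knight, Wren's statement "Sia is a knight" should be true; it is.
Cara is a knave, so "Rumi is a knight, and Wren is a knave" must be false — and it is.
As a knave, Rumi's statement "Dax is a knave, and also Dax is a knight" should be false; it is.
As a knight, Sia's statement "if Cara is a knave, then Wren is a knight" should be true; it is.
Dax is a knight, and the claim "at least one of the following is true: Wren is a knight; Dax is a knave" is indeed true.

Knights: Wren, Sia, and Dax. Knaves: Cara and Rumi.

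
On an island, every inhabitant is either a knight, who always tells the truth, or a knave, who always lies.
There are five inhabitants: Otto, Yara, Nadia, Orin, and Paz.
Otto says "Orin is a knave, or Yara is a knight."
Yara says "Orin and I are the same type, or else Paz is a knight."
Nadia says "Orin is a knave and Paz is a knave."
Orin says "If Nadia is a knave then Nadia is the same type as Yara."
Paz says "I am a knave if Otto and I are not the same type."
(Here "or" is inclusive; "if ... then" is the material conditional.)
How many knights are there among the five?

The unique consistent assignment is Otto=knight, Yara=knight, Nadia=knave, Orin=knave, Paz=knight.
That has 3 knights.

3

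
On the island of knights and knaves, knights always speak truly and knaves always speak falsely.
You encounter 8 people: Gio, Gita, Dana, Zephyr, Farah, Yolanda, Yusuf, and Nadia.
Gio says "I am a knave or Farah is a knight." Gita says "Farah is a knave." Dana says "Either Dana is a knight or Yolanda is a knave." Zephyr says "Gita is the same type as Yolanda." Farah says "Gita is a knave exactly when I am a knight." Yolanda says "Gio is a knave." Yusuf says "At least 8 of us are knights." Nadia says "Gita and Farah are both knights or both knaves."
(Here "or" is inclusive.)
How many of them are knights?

4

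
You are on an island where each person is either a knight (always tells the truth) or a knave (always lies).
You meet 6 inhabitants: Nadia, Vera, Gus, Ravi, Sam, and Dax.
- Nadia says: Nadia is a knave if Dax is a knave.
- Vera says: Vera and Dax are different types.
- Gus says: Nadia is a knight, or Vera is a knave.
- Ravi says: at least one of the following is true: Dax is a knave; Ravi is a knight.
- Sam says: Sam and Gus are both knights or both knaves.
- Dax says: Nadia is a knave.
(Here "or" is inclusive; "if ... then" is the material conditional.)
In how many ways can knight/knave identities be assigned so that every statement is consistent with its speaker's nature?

0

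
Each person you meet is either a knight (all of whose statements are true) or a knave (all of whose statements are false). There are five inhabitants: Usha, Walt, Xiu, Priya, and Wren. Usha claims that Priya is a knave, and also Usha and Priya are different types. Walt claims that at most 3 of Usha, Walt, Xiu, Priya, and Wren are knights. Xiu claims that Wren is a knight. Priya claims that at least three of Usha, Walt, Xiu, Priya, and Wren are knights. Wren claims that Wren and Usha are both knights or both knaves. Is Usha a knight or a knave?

Usha is a knight.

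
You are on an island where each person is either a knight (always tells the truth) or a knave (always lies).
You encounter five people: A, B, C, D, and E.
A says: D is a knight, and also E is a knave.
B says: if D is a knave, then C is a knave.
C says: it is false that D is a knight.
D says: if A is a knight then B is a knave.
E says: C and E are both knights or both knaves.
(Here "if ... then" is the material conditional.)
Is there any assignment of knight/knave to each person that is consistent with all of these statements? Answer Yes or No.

Checking all 32 assignments, each has at least one speaker whose statement's truth value contradicts their type.

No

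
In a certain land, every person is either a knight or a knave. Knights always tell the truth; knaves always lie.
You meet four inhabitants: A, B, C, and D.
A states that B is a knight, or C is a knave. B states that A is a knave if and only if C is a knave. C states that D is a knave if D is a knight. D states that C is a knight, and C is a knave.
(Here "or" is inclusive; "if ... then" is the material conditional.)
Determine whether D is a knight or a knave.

D is a knave.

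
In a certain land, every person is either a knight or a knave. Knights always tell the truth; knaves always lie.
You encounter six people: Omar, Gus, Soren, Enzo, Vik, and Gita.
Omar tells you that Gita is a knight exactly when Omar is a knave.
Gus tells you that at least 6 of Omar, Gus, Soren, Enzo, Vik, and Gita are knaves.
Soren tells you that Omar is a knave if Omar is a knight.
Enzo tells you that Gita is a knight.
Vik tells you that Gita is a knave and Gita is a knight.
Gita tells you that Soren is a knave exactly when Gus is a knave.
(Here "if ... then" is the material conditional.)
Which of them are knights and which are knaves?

Omar (knave): "Gita is a knight exactly when Omar is a knave" — False. ✓
As a knave, Gus's statement "at least 6 of Omar, Gus, Soren, Enzo, Vik, and Gita are knaves" should be False; it is.
Since Soren is a knight, "Omar is a knave if Omar is a knight" needs to be True, which holds.
Enzo (knave): "Gita is a knight" — False. ✓
As a knave, Vik's statement "Gita is a knave and Gita is a knight" should be False; it is.
Since Gita is a knave, "Soren is a knave exactly when Gus is a knave" needs to be False, which holds.

Knights: Soren. Knaves: Omar, Gus, Enzo, Vik, and Gita.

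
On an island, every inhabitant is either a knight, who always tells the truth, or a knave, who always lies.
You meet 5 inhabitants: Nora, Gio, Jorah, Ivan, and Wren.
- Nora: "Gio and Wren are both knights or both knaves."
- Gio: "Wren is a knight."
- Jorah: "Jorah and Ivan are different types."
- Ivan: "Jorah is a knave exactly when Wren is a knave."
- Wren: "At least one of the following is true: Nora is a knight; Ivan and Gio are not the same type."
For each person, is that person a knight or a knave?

Nora is a knight, so "Gio and Wren are both knights or both knaves" must be True — and it is.
Gio is a knight, and the claim "Wren is a knight" is indeed True.
Jorah is a knave; "Jorah and Ivan are different types" is false, as required.
As a knave, Ivan's statement "Jorah is a knave exactly when Wren is a knave" should be false; it is.
Wren is a knight, so "at least one of the following is true: Nora is a knight; Ivan and Gio are not the same type" must be True — and it is.

Knights: Nora, Gio, and Wren. Knaves: Jorah and Ivan.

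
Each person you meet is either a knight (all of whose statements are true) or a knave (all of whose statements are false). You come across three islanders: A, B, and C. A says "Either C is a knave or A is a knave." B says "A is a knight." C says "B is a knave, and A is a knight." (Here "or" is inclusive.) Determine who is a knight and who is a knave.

Knights: A and B. Knaves: C.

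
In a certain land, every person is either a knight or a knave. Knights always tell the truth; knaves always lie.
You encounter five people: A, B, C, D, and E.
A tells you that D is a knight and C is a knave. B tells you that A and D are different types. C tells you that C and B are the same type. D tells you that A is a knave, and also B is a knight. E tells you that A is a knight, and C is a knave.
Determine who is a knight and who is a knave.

Since A is a knave, "D is a knight and C is a knave" needs to be False, which holds.
B is a knight, so "A and D are different types" must be true — and it is.
C is a knight; "C and B are the same type" is true, as required.
Since D is a knight, "A is a knave, and also B is a knight" needs to be true, which holds.
E (knave): "A is a knight, and C is a knave" — False. ✓

A is a knave, B is a knight, C is a knight, D is a knight, and E is a knave.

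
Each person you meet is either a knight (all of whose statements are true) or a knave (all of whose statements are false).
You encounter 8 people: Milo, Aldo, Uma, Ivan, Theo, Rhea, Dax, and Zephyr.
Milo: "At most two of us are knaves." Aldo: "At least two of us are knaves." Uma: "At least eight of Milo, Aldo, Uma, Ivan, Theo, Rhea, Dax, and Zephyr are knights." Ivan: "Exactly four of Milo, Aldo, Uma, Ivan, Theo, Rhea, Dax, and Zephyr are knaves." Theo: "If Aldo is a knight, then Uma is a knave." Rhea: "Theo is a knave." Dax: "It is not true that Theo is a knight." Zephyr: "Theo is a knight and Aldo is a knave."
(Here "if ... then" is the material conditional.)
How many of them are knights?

2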